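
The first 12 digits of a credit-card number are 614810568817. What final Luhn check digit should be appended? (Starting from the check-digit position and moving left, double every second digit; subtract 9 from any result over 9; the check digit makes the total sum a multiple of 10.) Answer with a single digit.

1

Partial digits right→left: 7 1 8 8 6 5 0 1 8 4 1 6
Double every second digit counting from the check-digit position (so the 1st, 3rd, 5th, ... of the partial from the right).
  doubled (with −9 where >9): 5 7 3 0 7 2 → sum 24
  kept as-is: 1 8 5 1 4 6 → sum 25
Total = 24 + 25 = 49.
Check digit = (10 − (49 mod 10)) mod 10 = 1.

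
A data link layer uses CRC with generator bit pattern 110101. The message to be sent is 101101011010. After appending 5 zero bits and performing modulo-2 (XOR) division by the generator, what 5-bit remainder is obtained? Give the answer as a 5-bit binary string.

Append 5 zeros: 10110101101000000. Divide by 110101 (XOR where the leading bit is 1):
  pos 0: 101101 XOR 110101 = 011000
  pos 1: 110000 XOR 110101 = 000101
  pos 4: 101110 XOR 110101 = 011011
  pos 5: 110111 XOR 110101 = 000010
  pos 9: 100000 XOR 110101 = 010101
  pos 10: 101010 XOR 110101 = 011111
  pos 11: 111110 XOR 110101 = 001011
Remainder (last 5 bits) = 01011. This is the CRC / FCS.

01011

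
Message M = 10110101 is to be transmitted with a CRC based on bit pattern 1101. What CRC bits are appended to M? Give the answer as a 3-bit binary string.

000

Append 3 zeros: 10110101000. Divide by 1101 (XOR where the leading bit is 1):
  pos 0: 1011 XOR 1101 = 0110
  pos 1: 1100 XOR 1101 = 0001
  pos 4: 1101 XOR 1101 = 0000
Remainder (last 3 bits) = 000. This is the CRC / FCS.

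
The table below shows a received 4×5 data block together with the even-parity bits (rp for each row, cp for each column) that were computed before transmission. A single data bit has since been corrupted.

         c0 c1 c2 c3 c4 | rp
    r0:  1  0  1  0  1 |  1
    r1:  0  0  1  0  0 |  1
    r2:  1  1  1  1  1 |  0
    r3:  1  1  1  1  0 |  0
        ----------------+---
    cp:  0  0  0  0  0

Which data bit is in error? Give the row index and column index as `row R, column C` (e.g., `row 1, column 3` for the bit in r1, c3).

row 2, column 0

Recompute each row's even parity and compare to rp:
  r0: data parity 1, sent rp 1 → ok
  r1: data parity 1, sent rp 1 → ok
  r2: data parity 1, sent rp 0 → mismatch
  r3: data parity 0, sent rp 0 → ok
Recompute each column's even parity and compare to cp:
  c0: data parity 1, sent cp 0 → mismatch
  c1: data parity 0, sent cp 0 → ok
  c2: data parity 0, sent cp 0 → ok
  c3: data parity 0, sent cp 0 → ok
  c4: data parity 0, sent cp 0 → ok
Exactly one row (r2) and one column (c0) fail → the flipped bit is at their intersection.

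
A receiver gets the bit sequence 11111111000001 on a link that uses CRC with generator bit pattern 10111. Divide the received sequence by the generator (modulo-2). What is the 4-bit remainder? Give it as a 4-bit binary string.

Modulo-2 division of 11111111000001 by 10111:
  pos 0: 11111 XOR 10111 = 01000
  pos 1: 10001 XOR 10111 = 00110
  pos 3: 11011 XOR 10111 = 01100
  pos 4: 11000 XOR 10111 = 01111
  pos 5: 11110 XOR 10111 = 01001
  pos 6: 10010 XOR 10111 = 00101
  pos 8: 10100 XOR 10111 = 00011
Remainder = 0111 (nonzero — an error is detected).

0111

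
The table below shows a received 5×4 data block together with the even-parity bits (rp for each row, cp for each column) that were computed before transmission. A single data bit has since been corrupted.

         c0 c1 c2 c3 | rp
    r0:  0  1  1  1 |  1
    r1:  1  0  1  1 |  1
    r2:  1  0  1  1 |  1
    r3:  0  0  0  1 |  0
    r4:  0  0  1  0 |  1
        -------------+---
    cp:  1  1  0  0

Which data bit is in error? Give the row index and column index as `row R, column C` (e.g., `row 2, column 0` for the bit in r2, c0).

row 3, column 0

Recompute each row's even parity and compare to rp:
  r0: data parity 1, sent rp 1 → ok
  r1: data parity 1, sent rp 1 → ok
  r2: data parity 1, sent rp 1 → ok
  r3: data parity 1, sent rp 0 → mismatch
  r4: data parity 1, sent rp 1 → ok
Recompute each column's even parity and compare to cp:
  c0: data parity 0, sent cp 1 → mismatch
  c1: data parity 1, sent cp 1 → ok
  c2: data parity 0, sent cp 0 → ok
  c3: data parity 0, sent cp 0 → ok
Exactly one row (r3) and one column (c0) fail → the flipped bit is at their intersection.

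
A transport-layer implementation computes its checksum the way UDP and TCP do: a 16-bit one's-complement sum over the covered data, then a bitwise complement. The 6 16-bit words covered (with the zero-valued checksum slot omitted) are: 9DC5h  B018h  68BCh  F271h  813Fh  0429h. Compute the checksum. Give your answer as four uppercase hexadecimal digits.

D18A

One's-complement addition (fold any carry out of bit 15 back into bit 0):
  0x9DC5 + 0xB018 = 0x14DDD → wrap carry → 0x4DDE
  0x4DDE + 0x68BC = 0x0B69A
  0xB69A + 0xF271 = 0x1A90B → wrap carry → 0xA90C
  0xA90C + 0x813F = 0x12A4B → wrap carry → 0x2A4C
  0x2A4C + 0x0429 = 0x02E75
One's-complement sum = 0x2E75.
Checksum = ~0x2E75 & 0xFFFF = 0xD18A.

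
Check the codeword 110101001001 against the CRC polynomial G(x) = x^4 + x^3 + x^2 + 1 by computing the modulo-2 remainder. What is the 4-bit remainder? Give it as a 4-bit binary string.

Modulo-2 division of 110101001001 by 11101:
  pos 0: 11010 XOR 11101 = 00111
  pos 2: 11110 XOR 11101 = 00011
  pos 5: 11010 XOR 11101 = 00111
  pos 7: 11101 XOR 11101 = 00000
Remainder = 0000 (zero — the frame passes the CRC check).

0000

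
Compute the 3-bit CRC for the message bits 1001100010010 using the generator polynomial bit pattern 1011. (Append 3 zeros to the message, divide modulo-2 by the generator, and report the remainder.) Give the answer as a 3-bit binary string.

Append 3 zeros: 1001100010010000. Divide by 1011 (XOR where the leading bit is 1):
  pos 0: 1001 XOR 1011 = 0010
  pos 2: 1010 XOR 1011 = 0001
  pos 5: 1001 XOR 1011 = 0010
  pos 7: 1000 XOR 1011 = 0011
  pos 9: 1110 XOR 1011 = 0101
  pos 10: 1010 XOR 1011 = 0001
Remainder (last 3 bits) = 100. This is the CRC / FCS.

100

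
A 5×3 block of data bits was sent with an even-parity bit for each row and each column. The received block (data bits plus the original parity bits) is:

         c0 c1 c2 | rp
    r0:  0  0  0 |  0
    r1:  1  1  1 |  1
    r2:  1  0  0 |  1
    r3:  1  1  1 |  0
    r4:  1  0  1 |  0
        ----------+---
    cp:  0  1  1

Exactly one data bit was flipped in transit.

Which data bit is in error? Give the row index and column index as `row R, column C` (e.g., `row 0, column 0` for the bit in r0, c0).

Recompute each row's even parity and compare to rp:
  r0: data parity 0, sent rp 0 → ok
  r1: data parity 1, sent rp 1 → ok
  r2: data parity 1, sent rp 1 → ok
  r3: data parity 1, sent rp 0 → mismatch
  r4: data parity 0, sent rp 0 → ok
Recompute each column's even parity and compare to cp:
  c0: data parity 0, sent cp 0 → ok
  c1: data parity 0, sent cp 1 → mismatch
  c2: data parity 1, sent cp 1 → ok
Exactly one row (r3) and one column (c1) fail → the flipped bit is at their intersection.

row 3, column 1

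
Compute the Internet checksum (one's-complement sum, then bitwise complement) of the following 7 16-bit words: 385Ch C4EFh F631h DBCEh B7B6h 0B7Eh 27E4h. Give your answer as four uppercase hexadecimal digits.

One's-complement addition (fold any carry out of bit 15 back into bit 0):
  0x385C + 0xC4EF = 0x0FD4B
  0xFD4B + 0xF631 = 0x1F37C → wrap carry → 0xF37D
  0xF37D + 0xDBCE = 0x1CF4B → wrap carry → 0xCF4C
  0xCF4C + 0xB7B6 = 0x18702 → wrap carry → 0x8703
  0x8703 + 0x0B7E = 0x09281
  0x9281 + 0x27E4 = 0x0BA65
One's-complement sum = 0xBA65.
Checksum = ~0xBA65 & 0xFFFF = 0x459A.

459A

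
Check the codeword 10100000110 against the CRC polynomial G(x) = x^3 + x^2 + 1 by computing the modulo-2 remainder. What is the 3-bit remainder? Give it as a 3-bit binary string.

001

Modulo-2 division of 10100000110 by 1101:
  pos 0: 1010 XOR 1101 = 0111
  pos 1: 1110 XOR 1101 = 0011
  pos 3: 1100 XOR 1101 = 0001
  pos 6: 1011 XOR 1101 = 0110
  pos 7: 1100 XOR 1101 = 0001
Remainder = 001 (nonzero — an error is detected).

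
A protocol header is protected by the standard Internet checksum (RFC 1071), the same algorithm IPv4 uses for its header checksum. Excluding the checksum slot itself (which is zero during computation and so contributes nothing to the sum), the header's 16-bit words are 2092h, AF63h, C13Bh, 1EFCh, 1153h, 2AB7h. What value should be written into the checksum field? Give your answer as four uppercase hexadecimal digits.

One's-complement addition (fold any carry out of bit 15 back into bit 0):
  0x2092 + 0xAF63 = 0x0CFF5
  0xCFF5 + 0xC13B = 0x19130 → wrap carry → 0x9131
  0x9131 + 0x1EFC = 0x0B02D
  0xB02D + 0x1153 = 0x0C180
  0xC180 + 0x2AB7 = 0x0EC37
One's-complement sum = 0xEC37.
Checksum = ~0xEC37 & 0xFFFF = 0x13C8.

13C8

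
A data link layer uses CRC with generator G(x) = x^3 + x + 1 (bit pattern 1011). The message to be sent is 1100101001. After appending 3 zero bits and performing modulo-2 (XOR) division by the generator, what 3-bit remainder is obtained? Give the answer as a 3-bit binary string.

101

Append 3 zeros: 1100101001000. Divide by 1011 (XOR where the leading bit is 1):
  pos 0: 1100 XOR 1011 = 0111
  pos 1: 1111 XOR 1011 = 0100
  pos 2: 1000 XOR 1011 = 0011
  pos 4: 1110 XOR 1011 = 0101
  pos 5: 1010 XOR 1011 = 0001
  pos 8: 1100 XOR 1011 = 0111
  pos 9: 1110 XOR 1011 = 0101
Remainder (last 3 bits) = 101. This is the CRC / FCS.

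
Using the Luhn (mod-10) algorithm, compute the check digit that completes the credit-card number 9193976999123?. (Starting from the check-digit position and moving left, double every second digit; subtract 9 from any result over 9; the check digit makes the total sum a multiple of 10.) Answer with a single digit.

Partial digits right→left: 3 2 1 9 9 9 6 7 9 3 9 1 9
Double every second digit counting from the check-digit position (so the 1st, 3rd, 5th, ... of the partial from the right).
  doubled (with −9 where >9): 6 2 9 3 9 9 9 → sum 47
  kept as-is: 2 9 9 7 3 1 → sum 31
Total = 47 + 31 = 78.
Check digit = (10 − (78 mod 10)) mod 10 = 2.

2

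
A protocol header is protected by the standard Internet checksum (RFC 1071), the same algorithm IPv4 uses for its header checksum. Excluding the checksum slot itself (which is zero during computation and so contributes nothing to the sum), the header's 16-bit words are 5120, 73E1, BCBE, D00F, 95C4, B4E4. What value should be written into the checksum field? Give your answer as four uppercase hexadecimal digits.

One's-complement addition (fold any carry out of bit 15 back into bit 0):
  0x5120 + 0x73E1 = 0x0C501
  0xC501 + 0xBCBE = 0x181BF → wrap carry → 0x81C0
  0x81C0 + 0xD00F = 0x151CF → wrap carry → 0x51D0
  0x51D0 + 0x95C4 = 0x0E794
  0xE794 + 0xB4E4 = 0x19C78 → wrap carry → 0x9C79
One's-complement sum = 0x9C79.
Checksum = ~0x9C79 & 0xFFFF = 0x6386.

6386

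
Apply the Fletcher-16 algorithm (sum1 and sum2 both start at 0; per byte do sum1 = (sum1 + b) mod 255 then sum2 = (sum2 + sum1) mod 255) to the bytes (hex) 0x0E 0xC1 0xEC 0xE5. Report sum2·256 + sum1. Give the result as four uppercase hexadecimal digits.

3DA2

Running sums (mod 255):
  after byte 0 (0x0E): sum1=14, sum2=14
  after byte 1 (0xC1): sum1=207, sum2=221
  after byte 2 (0xEC): sum1=188, sum2=154
  after byte 3 (0xE5): sum1=162, sum2=61
Checksum = sum2·256 + sum1 = 61·256 + 162 = 15778 = 0x3DA2.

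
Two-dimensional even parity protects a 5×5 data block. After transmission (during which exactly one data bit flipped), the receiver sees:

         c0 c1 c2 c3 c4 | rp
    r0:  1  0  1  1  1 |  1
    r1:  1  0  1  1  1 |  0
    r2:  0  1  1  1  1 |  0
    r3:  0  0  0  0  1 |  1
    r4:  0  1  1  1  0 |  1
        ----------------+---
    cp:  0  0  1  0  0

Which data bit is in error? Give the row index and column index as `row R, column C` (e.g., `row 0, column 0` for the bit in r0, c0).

row 0, column 2

Recompute each row's even parity and compare to rp:
  r0: data parity 0, sent rp 1 → mismatch
  r1: data parity 0, sent rp 0 → ok
  r2: data parity 0, sent rp 0 → ok
  r3: data parity 1, sent rp 1 → ok
  r4: data parity 1, sent rp 1 → ok
Recompute each column's even parity and compare to cp:
  c0: data parity 0, sent cp 0 → ok
  c1: data parity 0, sent cp 0 → ok
  c2: data parity 0, sent cp 1 → mismatch
  c3: data parity 0, sent cp 0 → ok
  c4: data parity 0, sent cp 0 → ok
Exactly one row (r0) and one column (c2) fail → the flipped bit is at their intersection.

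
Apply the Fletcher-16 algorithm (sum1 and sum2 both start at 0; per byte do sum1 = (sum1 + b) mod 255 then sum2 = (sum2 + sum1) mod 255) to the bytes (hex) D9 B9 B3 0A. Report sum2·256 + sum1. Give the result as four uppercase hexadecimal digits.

Running sums (mod 255):
  after byte 0 (D9): sum1=217, sum2=217
  after byte 1 (B9): sum1=147, sum2=109
  after byte 2 (B3): sum1=71, sum2=180
  after byte 3 (0A): sum1=81, sum2=6
Checksum = sum2·256 + sum1 = 6·256 + 81 = 1617 = 0x0651.

0651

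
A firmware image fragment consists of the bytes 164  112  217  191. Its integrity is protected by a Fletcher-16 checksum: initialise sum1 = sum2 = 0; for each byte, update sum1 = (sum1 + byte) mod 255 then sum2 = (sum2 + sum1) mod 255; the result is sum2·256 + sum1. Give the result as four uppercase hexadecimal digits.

57AE

Running sums (mod 255):
  after byte 0 (164): sum1=164, sum2=164
  after byte 1 (112): sum1=21, sum2=185
  after byte 2 (217): sum1=238, sum2=168
  after byte 3 (191): sum1=174, sum2=87
Checksum = sum2·256 + sum1 = 87·256 + 174 = 22446 = 0x57AE.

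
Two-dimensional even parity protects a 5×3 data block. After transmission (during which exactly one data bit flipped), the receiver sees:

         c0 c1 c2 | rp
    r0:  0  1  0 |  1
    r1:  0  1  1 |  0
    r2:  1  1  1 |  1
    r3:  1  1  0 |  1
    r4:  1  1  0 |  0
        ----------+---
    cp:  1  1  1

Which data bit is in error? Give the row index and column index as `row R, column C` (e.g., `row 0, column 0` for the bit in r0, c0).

Recompute each row's even parity and compare to rp:
  r0: data parity 1, sent rp 1 → ok
  r1: data parity 0, sent rp 0 → ok
  r2: data parity 1, sent rp 1 → ok
  r3: data parity 0, sent rp 1 → mismatch
  r4: data parity 0, sent rp 0 → ok
Recompute each column's even parity and compare to cp:
  c0: data parity 1, sent cp 1 → ok
  c1: data parity 1, sent cp 1 → ok
  c2: data parity 0, sent cp 1 → mismatch
Exactly one row (r3) and one column (c2) fail → the flipped bit is at their intersection.

row 3, column 2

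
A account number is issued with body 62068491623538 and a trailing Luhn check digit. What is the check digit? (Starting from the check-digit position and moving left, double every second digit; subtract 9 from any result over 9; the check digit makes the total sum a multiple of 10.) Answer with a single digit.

6

Partial digits right→left: 8 3 5 3 2 6 1 9 4 8 6 0 2 6
Double every second digit counting from the check-digit position (so the 1st, 3rd, 5th, ... of the partial from the right).
  doubled (with −9 where >9): 7 1 4 2 8 3 4 → sum 29
  kept as-is: 3 3 6 9 8 0 6 → sum 35
Total = 29 + 35 = 64.
Check digit = (10 − (64 mod 10)) mod 10 = 6.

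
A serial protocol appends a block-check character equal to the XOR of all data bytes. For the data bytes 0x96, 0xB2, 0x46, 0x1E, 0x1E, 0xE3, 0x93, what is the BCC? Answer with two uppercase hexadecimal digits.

12

XOR the bytes together:
  start with 0x96
  0x96 ⊕ 0xB2 = 0x24
  0x24 ⊕ 0x46 = 0x62
  0x62 ⊕ 0x1E = 0x7C
  0x7C ⊕ 0x1E = 0x62
  0x62 ⊕ 0xE3 = 0x81
  0x81 ⊕ 0x93 = 0x12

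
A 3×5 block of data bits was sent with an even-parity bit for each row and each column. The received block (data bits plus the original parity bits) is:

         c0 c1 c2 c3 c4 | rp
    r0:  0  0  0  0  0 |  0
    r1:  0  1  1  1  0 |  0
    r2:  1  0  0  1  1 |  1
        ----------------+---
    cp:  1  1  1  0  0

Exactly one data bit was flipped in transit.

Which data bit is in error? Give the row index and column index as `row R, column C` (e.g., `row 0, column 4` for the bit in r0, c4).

Recompute each row's even parity and compare to rp:
  r0: data parity 0, sent rp 0 → ok
  r1: data parity 1, sent rp 0 → mismatch
  r2: data parity 1, sent rp 1 → ok
Recompute each column's even parity and compare to cp:
  c0: data parity 1, sent cp 1 → ok
  c1: data parity 1, sent cp 1 → ok
  c2: data parity 1, sent cp 1 → ok
  c3: data parity 0, sent cp 0 → ok
  c4: data parity 1, sent cp 0 → mismatch
Exactly one row (r1) and one column (c4) fail → the flipped bit is at their intersection.

row 1, column 4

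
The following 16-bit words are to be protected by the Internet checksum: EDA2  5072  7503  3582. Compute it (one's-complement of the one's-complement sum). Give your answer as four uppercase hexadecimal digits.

1765

One's-complement addition (fold any carry out of bit 15 back into bit 0):
  0xEDA2 + 0x5072 = 0x13E14 → wrap carry → 0x3E15
  0x3E15 + 0x7503 = 0x0B318
  0xB318 + 0x3582 = 0x0E89A
One's-complement sum = 0xE89A.
Checksum = ~0xE89A & 0xFFFF = 0x1765.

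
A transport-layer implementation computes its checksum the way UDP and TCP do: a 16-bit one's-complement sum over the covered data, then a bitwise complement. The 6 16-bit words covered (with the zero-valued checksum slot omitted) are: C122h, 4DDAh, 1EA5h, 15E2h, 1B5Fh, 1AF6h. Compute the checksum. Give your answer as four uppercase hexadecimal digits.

One's-complement addition (fold any carry out of bit 15 back into bit 0):
  0xC122 + 0x4DDA = 0x10EFC → wrap carry → 0x0EFD
  0x0EFD + 0x1EA5 = 0x02DA2
  0x2DA2 + 0x15E2 = 0x04384
  0x4384 + 0x1B5F = 0x05EE3
  0x5EE3 + 0x1AF6 = 0x079D9
One's-complement sum = 0x79D9.
Checksum = ~0x79D9 & 0xFFFF = 0x8626.

8626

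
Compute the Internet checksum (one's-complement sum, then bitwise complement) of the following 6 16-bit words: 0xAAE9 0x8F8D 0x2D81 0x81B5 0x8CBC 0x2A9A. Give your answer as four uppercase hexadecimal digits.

5EFB

One's-complement addition (fold any carry out of bit 15 back into bit 0):
  0xAAE9 + 0x8F8D = 0x13A76 → wrap carry → 0x3A77
  0x3A77 + 0x2D81 = 0x067F8
  0x67F8 + 0x81B5 = 0x0E9AD
  0xE9AD + 0x8CBC = 0x17669 → wrap carry → 0x766A
  0x766A + 0x2A9A = 0x0A104
One's-complement sum = 0xA104.
Checksum = ~0xA104 & 0xFFFF = 0x5EFB.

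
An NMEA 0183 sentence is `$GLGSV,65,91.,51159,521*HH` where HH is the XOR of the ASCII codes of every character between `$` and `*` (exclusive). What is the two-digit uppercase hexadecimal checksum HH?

63

XOR the ASCII codes of the payload characters:
  'G' = 0x47 → acc = 0x47
  'L' = 0x4C → acc = 0x0B
  'G' = 0x47 → acc = 0x4C
  'S' = 0x53 → acc = 0x1F
  'V' = 0x56 → acc = 0x49
  ',' = 0x2C → acc = 0x65
  '6' = 0x36 → acc = 0x53
  '5' = 0x35 → acc = 0x66
  ',' = 0x2C → acc = 0x4A
  '9' = 0x39 → acc = 0x73
  '1' = 0x31 → acc = 0x42
  '.' = 0x2E → acc = 0x6C
  ',' = 0x2C → acc = 0x40
  '5' = 0x35 → acc = 0x75
  '1' = 0x31 → acc = 0x44
  '1' = 0x31 → acc = 0x75
  '5' = 0x35 → acc = 0x40
  '9' = 0x39 → acc = 0x79
  ',' = 0x2C → acc = 0x55
  '5' = 0x35 → acc = 0x60
  '2' = 0x32 → acc = 0x52
  '1' = 0x31 → acc = 0x63
Checksum = 0x63.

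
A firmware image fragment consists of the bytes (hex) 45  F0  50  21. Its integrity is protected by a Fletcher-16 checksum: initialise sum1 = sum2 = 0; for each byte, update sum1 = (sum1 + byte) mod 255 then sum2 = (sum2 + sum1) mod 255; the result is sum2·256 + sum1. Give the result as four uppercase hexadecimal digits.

A9A7

Running sums (mod 255):
  after byte 0 (45): sum1=69, sum2=69
  after byte 1 (F0): sum1=54, sum2=123
  after byte 2 (50): sum1=134, sum2=2
  after byte 3 (21): sum1=167, sum2=169
Checksum = sum2·256 + sum1 = 169·256 + 167 = 43431 = 0xA9A7.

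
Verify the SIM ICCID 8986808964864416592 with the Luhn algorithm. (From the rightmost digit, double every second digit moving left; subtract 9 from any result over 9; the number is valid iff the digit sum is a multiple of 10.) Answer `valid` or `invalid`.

valid

From the right, keep odd positions and double even positions (subtract 9 from any doubled value over 9):
  doubled (positions 2,4,...): 9 3 8 3 8 9 0 3 9 → sum 52
  kept (positions 1,3,...): 2 5 1 4 8 6 8 8 8 8 → sum 58
Total = 110.
110 mod 10 = 0, so the number is valid.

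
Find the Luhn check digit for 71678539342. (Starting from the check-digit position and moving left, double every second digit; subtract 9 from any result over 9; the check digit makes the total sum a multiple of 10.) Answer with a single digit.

3

Partial digits right→left: 2 4 3 9 3 5 8 7 6 1 7
Double every second digit counting from the check-digit position (so the 1st, 3rd, 5th, ... of the partial from the right).
  doubled (with −9 where >9): 4 6 6 7 3 5 → sum 31
  kept as-is: 4 9 5 7 1 → sum 26
Total = 31 + 26 = 57.
Check digit = (10 − (57 mod 10)) mod 10 = 3.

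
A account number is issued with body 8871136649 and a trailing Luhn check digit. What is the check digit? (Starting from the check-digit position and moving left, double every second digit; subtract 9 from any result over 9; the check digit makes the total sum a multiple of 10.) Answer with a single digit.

Partial digits right→left: 9 4 6 6 3 1 1 7 8 8
Double every second digit counting from the check-digit position (so the 1st, 3rd, 5th, ... of the partial from the right).
  doubled (with −9 where >9): 9 3 6 2 7 → sum 27
  kept as-is: 4 6 1 7 8 → sum 26
Total = 27 + 26 = 53.
Check digit = (10 − (53 mod 10)) mod 10 = 7.

7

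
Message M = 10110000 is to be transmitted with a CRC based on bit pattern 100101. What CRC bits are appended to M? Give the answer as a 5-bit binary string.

Append 5 zeros: 1011000000000. Divide by 100101 (XOR where the leading bit is 1):
  pos 0: 101100 XOR 100101 = 001001
  pos 2: 100100 XOR 100101 = 000001
  pos 7: 100000 XOR 100101 = 000101
Remainder (last 5 bits) = 00101. This is the CRC / FCS.

00101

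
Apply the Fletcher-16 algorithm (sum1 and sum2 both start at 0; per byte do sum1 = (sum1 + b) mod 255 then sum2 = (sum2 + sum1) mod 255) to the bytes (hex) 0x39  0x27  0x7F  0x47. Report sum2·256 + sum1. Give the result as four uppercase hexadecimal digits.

Running sums (mod 255):
  after byte 0 (0x39): sum1=57, sum2=57
  after byte 1 (0x27): sum1=96, sum2=153
  after byte 2 (0x7F): sum1=223, sum2=121
  after byte 3 (0x47): sum1=39, sum2=160
Checksum = sum2·256 + sum1 = 160·256 + 39 = 40999 = 0xA027.

A027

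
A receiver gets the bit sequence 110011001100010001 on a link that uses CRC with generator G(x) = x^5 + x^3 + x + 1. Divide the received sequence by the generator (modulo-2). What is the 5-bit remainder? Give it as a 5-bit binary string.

Modulo-2 division of 110011001100010001 by 101011:
  pos 0: 110011 XOR 101011 = 011000
  pos 1: 110000 XOR 101011 = 011011
  pos 2: 110110 XOR 101011 = 011101
  pos 3: 111011 XOR 101011 = 010000
  pos 4: 100001 XOR 101011 = 001010
  pos 6: 101000 XOR 101011 = 000011
  pos 10: 110100 XOR 101011 = 011111
  pos 11: 111110 XOR 101011 = 010101
  pos 12: 101011 XOR 101011 = 000000
Remainder = 00000 (zero — the frame passes the CRC check).

00000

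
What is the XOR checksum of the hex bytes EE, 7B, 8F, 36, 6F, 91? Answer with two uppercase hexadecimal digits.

D2

XOR the bytes together:
  start with 0xEE
  0xEE ⊕ 0x7B = 0x95
  0x95 ⊕ 0x8F = 0x1A
  0x1A ⊕ 0x36 = 0x2C
  0x2C ⊕ 0x6F = 0x43
  0x43 ⊕ 0x91 = 0xD2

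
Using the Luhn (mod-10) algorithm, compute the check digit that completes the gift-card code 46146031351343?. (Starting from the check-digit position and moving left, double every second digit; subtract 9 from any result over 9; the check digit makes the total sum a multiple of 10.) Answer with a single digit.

Partial digits right→left: 3 4 3 1 5 3 1 3 0 6 4 1 6 4
Double every second digit counting from the check-digit position (so the 1st, 3rd, 5th, ... of the partial from the right).
  doubled (with −9 where >9): 6 6 1 2 0 8 3 → sum 26
  kept as-is: 4 1 3 3 6 1 4 → sum 22
Total = 26 + 22 = 48.
Check digit = (10 − (48 mod 10)) mod 10 = 2.

2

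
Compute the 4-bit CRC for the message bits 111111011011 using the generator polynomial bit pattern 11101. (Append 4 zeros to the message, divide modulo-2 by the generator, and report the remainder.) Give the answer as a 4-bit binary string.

Append 4 zeros: 1111110110110000. Divide by 11101 (XOR where the leading bit is 1):
  pos 0: 11111 XOR 11101 = 00010
  pos 3: 10101 XOR 11101 = 01000
  pos 4: 10001 XOR 11101 = 01100
  pos 5: 11000 XOR 11101 = 00101
  pos 7: 10111 XOR 11101 = 01010
  pos 8: 10100 XOR 11101 = 01001
  pos 9: 10010 XOR 11101 = 01111
  pos 10: 11110 XOR 11101 = 00011
Remainder (last 4 bits) = 0110. This is the CRC / FCS.

0110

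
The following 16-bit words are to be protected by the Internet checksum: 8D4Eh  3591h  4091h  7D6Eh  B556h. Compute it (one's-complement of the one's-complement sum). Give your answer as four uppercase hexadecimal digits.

C9C9

One's-complement addition (fold any carry out of bit 15 back into bit 0):
  0x8D4E + 0x3591 = 0x0C2DF
  0xC2DF + 0x4091 = 0x10370 → wrap carry → 0x0371
  0x0371 + 0x7D6E = 0x080DF
  0x80DF + 0xB556 = 0x13635 → wrap carry → 0x3636
One's-complement sum = 0x3636.
Checksum = ~0x3636 & 0xFFFF = 0xC9C9.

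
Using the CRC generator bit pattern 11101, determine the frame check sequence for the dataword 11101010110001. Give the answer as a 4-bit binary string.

Append 4 zeros: 111010101100010000. Divide by 11101 (XOR where the leading bit is 1):
  pos 0: 11101 XOR 11101 = 00000
  pos 6: 10110 XOR 11101 = 01011
  pos 7: 10110 XOR 11101 = 01011
  pos 8: 10110 XOR 11101 = 01011
  pos 9: 10111 XOR 11101 = 01010
  pos 10: 10100 XOR 11101 = 01001
  pos 11: 10010 XOR 11101 = 01111
  pos 12: 11110 XOR 11101 = 00011
Remainder (last 4 bits) = 0110. This is the CRC / FCS.

0110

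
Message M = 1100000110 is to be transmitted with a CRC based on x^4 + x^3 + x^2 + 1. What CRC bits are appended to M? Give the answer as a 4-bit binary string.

0000

Append 4 zeros: 11000001100000. Divide by 11101 (XOR where the leading bit is 1):
  pos 0: 11000 XOR 11101 = 00101
  pos 2: 10100 XOR 11101 = 01001
  pos 3: 10011 XOR 11101 = 01110
  pos 4: 11101 XOR 11101 = 00000
Remainder (last 4 bits) = 0000. This is the CRC / FCS.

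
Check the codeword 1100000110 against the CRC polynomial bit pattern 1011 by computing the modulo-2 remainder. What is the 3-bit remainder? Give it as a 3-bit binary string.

000

Modulo-2 division of 1100000110 by 1011:
  pos 0: 1100 XOR 1011 = 0111
  pos 1: 1110 XOR 1011 = 0101
  pos 2: 1010 XOR 1011 = 0001
  pos 5: 1011 XOR 1011 = 0000
Remainder = 000 (zero — the frame passes the CRC check).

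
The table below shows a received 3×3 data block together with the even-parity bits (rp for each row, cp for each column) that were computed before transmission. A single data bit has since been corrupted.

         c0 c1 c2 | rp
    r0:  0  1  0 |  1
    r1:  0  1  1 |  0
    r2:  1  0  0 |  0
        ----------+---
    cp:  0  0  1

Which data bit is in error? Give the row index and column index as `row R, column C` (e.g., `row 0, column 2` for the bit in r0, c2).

Recompute each row's even parity and compare to rp:
  r0: data parity 1, sent rp 1 → ok
  r1: data parity 0, sent rp 0 → ok
  r2: data parity 1, sent rp 0 → mismatch
Recompute each column's even parity and compare to cp:
  c0: data parity 1, sent cp 0 → mismatch
  c1: data parity 0, sent cp 0 → ok
  c2: data parity 1, sent cp 1 → ok
Exactly one row (r2) and one column (c0) fail → the flipped bit is at their intersection.

row 2, column 0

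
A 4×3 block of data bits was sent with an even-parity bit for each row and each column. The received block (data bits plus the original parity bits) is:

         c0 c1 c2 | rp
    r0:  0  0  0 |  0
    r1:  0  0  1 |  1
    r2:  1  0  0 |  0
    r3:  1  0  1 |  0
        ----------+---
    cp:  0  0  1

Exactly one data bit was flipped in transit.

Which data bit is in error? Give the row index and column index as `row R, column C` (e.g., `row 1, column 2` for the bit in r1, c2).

row 2, column 2

Recompute each row's even parity and compare to rp:
  r0: data parity 0, sent rp 0 → ok
  r1: data parity 1, sent rp 1 → ok
  r2: data parity 1, sent rp 0 → mismatch
  r3: data parity 0, sent rp 0 → ok
Recompute each column's even parity and compare to cp:
  c0: data parity 0, sent cp 0 → ok
  c1: data parity 0, sent cp 0 → ok
  c2: data parity 0, sent cp 1 → mismatch
Exactly one row (r2) and one column (c2) fail → the flipped bit is at their intersection.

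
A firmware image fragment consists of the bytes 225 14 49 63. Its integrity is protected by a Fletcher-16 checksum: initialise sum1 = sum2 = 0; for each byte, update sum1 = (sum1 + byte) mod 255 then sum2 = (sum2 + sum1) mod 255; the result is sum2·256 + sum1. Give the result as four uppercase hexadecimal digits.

5360

Running sums (mod 255):
  after byte 0 (225): sum1=225, sum2=225
  after byte 1 (14): sum1=239, sum2=209
  after byte 2 (49): sum1=33, sum2=242
  after byte 3 (63): sum1=96, sum2=83
Checksum = sum2·256 + sum1 = 83·256 + 96 = 21344 = 0x5360.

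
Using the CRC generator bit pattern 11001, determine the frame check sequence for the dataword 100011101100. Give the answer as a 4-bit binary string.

1011

Append 4 zeros: 1000111011000000. Divide by 11001 (XOR where the leading bit is 1):
  pos 0: 10001 XOR 11001 = 01000
  pos 1: 10001 XOR 11001 = 01000
  pos 2: 10001 XOR 11001 = 01000
  pos 3: 10000 XOR 11001 = 01001
  pos 4: 10011 XOR 11001 = 01010
  pos 5: 10101 XOR 11001 = 01100
  pos 6: 11000 XOR 11001 = 00001
  pos 10: 10000 XOR 11001 = 01001
  pos 11: 10010 XOR 11001 = 01011
Remainder (last 4 bits) = 1011. This is the CRC / FCS.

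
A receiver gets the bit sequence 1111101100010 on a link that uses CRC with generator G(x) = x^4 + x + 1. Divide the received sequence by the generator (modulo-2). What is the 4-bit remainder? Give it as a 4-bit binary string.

0001

Modulo-2 division of 1111101100010 by 10011:
  pos 0: 11111 XOR 10011 = 01100
  pos 1: 11000 XOR 10011 = 01011
  pos 2: 10111 XOR 10011 = 00100
  pos 4: 10010 XOR 10011 = 00001
  pos 8: 10010 XOR 10011 = 00001
Remainder = 0001 (nonzero — an error is detected).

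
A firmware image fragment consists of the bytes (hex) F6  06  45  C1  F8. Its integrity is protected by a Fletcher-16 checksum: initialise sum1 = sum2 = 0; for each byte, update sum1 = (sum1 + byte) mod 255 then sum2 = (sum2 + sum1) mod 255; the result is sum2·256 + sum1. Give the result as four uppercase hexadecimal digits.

37FC

Running sums (mod 255):
  after byte 0 (F6): sum1=246, sum2=246
  after byte 1 (06): sum1=252, sum2=243
  after byte 2 (45): sum1=66, sum2=54
  after byte 3 (C1): sum1=4, sum2=58
  after byte 4 (F8): sum1=252, sum2=55
Checksum = sum2·256 + sum1 = 55·256 + 252 = 14332 = 0x37FC.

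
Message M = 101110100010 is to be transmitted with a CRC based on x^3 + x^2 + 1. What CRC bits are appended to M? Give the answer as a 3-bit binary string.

Append 3 zeros: 101110100010000. Divide by 1101 (XOR where the leading bit is 1):
  pos 0: 1011 XOR 1101 = 0110
  pos 1: 1101 XOR 1101 = 0000
  pos 6: 1000 XOR 1101 = 0101
  pos 7: 1011 XOR 1101 = 0110
  pos 8: 1100 XOR 1101 = 0001
  pos 11: 1000 XOR 1101 = 0101
Remainder (last 3 bits) = 101. This is the CRC / FCS.

101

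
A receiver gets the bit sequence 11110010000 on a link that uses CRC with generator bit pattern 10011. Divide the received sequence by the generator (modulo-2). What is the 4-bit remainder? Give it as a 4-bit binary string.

0000

Modulo-2 division of 11110010000 by 10011:
  pos 0: 11110 XOR 10011 = 01101
  pos 1: 11010 XOR 10011 = 01001
  pos 2: 10011 XOR 10011 = 00000
Remainder = 0000 (zero — the frame passes the CRC check).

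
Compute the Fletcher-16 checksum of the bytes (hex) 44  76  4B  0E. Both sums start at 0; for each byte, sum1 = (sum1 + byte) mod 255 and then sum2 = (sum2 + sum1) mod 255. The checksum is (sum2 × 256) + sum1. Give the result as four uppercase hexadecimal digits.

Running sums (mod 255):
  after byte 0 (44): sum1=68, sum2=68
  after byte 1 (76): sum1=186, sum2=254
  after byte 2 (4B): sum1=6, sum2=5
  after byte 3 (0E): sum1=20, sum2=25
Checksum = sum2·256 + sum1 = 25·256 + 20 = 6420 = 0x1914.

1914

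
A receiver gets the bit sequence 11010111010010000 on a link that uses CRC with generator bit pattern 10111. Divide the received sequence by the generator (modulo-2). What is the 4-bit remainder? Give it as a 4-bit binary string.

0000

Modulo-2 division of 11010111010010000 by 10111:
  pos 0: 11010 XOR 10111 = 01101
  pos 1: 11011 XOR 10111 = 01100
  pos 2: 11001 XOR 10111 = 01110
  pos 3: 11101 XOR 10111 = 01010
  pos 4: 10100 XOR 10111 = 00011
  pos 7: 11100 XOR 10111 = 01011
  pos 8: 10111 XOR 10111 = 00000
Remainder = 0000 (zero — the frame passes the CRC check).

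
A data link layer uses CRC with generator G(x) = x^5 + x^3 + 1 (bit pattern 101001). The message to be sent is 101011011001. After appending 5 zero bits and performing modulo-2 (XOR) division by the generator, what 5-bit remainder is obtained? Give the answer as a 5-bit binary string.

10000

Append 5 zeros: 10101101100100000. Divide by 101001 (XOR where the leading bit is 1):
  pos 0: 101011 XOR 101001 = 000010
  pos 4: 100110 XOR 101001 = 001111
  pos 6: 111101 XOR 101001 = 010100
  pos 7: 101000 XOR 101001 = 000001
Remainder (last 5 bits) = 10000. This is the CRC / FCS.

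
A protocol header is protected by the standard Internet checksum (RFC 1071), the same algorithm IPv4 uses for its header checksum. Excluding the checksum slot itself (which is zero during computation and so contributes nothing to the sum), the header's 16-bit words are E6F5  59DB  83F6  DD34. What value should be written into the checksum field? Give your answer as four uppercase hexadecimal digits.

5E03

One's-complement addition (fold any carry out of bit 15 back into bit 0):
  0xE6F5 + 0x59DB = 0x140D0 → wrap carry → 0x40D1
  0x40D1 + 0x83F6 = 0x0C4C7
  0xC4C7 + 0xDD34 = 0x1A1FB → wrap carry → 0xA1FC
One's-complement sum = 0xA1FC.
Checksum = ~0xA1FC & 0xFFFF = 0x5E03.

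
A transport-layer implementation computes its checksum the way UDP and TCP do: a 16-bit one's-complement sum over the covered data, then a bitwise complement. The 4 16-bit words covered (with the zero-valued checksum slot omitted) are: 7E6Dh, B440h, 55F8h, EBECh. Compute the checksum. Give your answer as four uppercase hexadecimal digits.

8B6C

One's-complement addition (fold any carry out of bit 15 back into bit 0):
  0x7E6D + 0xB440 = 0x132AD → wrap carry → 0x32AE
  0x32AE + 0x55F8 = 0x088A6
  0x88A6 + 0xEBEC = 0x17492 → wrap carry → 0x7493
One's-complement sum = 0x7493.
Checksum = ~0x7493 & 0xFFFF = 0x8B6C.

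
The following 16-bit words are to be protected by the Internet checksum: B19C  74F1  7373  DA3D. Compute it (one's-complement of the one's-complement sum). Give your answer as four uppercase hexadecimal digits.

One's-complement addition (fold any carry out of bit 15 back into bit 0):
  0xB19C + 0x74F1 = 0x1268D → wrap carry → 0x268E
  0x268E + 0x7373 = 0x09A01
  0x9A01 + 0xDA3D = 0x1743E → wrap carry → 0x743F
One's-complement sum = 0x743F.
Checksum = ~0x743F & 0xFFFF = 0x8BC0.

8BC0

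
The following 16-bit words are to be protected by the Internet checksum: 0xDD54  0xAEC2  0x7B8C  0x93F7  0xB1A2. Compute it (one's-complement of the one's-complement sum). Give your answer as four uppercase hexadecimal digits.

One's-complement addition (fold any carry out of bit 15 back into bit 0):
  0xDD54 + 0xAEC2 = 0x18C16 → wrap carry → 0x8C17
  0x8C17 + 0x7B8C = 0x107A3 → wrap carry → 0x07A4
  0x07A4 + 0x93F7 = 0x09B9B
  0x9B9B + 0xB1A2 = 0x14D3D → wrap carry → 0x4D3E
One's-complement sum = 0x4D3E.
Checksum = ~0x4D3E & 0xFFFF = 0xB2C1.

B2C1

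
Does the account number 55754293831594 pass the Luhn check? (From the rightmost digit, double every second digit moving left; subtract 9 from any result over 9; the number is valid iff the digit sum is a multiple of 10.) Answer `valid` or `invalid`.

invalid

From the right, keep odd positions and double even positions (subtract 9 from any doubled value over 9):
  doubled (positions 2,4,...): 9 2 7 9 8 5 1 → sum 41
  kept (positions 1,3,...): 4 5 3 3 2 5 5 → sum 27
Total = 68.
68 mod 10 = 8, so the number is invalid.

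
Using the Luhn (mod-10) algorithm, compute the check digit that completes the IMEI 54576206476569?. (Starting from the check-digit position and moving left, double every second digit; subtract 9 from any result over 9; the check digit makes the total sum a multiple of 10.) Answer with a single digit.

3

Partial digits right→left: 9 6 5 6 7 4 6 0 2 6 7 5 4 5
Double every second digit counting from the check-digit position (so the 1st, 3rd, 5th, ... of the partial from the right).
  doubled (with −9 where >9): 9 1 5 3 4 5 8 → sum 35
  kept as-is: 6 6 4 0 6 5 5 → sum 32
Total = 35 + 32 = 67.
Check digit = (10 − (67 mod 10)) mod 10 = 3.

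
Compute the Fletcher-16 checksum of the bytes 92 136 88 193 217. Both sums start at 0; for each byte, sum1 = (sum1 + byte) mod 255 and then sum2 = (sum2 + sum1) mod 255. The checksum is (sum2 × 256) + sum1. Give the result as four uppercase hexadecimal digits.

56D8

Running sums (mod 255):
  after byte 0 (92): sum1=92, sum2=92
  after byte 1 (136): sum1=228, sum2=65
  after byte 2 (88): sum1=61, sum2=126
  after byte 3 (193): sum1=254, sum2=125
  after byte 4 (217): sum1=216, sum2=86
Checksum = sum2·256 + sum1 = 86·256 + 216 = 22232 = 0x56D8.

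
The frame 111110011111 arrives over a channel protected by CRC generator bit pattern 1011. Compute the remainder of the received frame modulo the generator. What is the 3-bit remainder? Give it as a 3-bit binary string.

Modulo-2 division of 111110011111 by 1011:
  pos 0: 1111 XOR 1011 = 0100
  pos 1: 1001 XOR 1011 = 0010
  pos 3: 1000 XOR 1011 = 0011
  pos 5: 1111 XOR 1011 = 0100
  pos 6: 1001 XOR 1011 = 0010
  pos 8: 1011 XOR 1011 = 0000
Remainder = 000 (zero — the frame passes the CRC check).

000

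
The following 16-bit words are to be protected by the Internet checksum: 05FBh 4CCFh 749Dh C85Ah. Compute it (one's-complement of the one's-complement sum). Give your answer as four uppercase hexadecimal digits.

703D

One's-complement addition (fold any carry out of bit 15 back into bit 0):
  0x05FB + 0x4CCF = 0x052CA
  0x52CA + 0x749D = 0x0C767
  0xC767 + 0xC85A = 0x18FC1 → wrap carry → 0x8FC2
One's-complement sum = 0x8FC2.
Checksum = ~0x8FC2 & 0xFFFF = 0x703D.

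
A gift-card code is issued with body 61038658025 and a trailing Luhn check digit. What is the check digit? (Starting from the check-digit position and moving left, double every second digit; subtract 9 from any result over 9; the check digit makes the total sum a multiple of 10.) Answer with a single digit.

8

Partial digits right→left: 5 2 0 8 5 6 8 3 0 1 6
Double every second digit counting from the check-digit position (so the 1st, 3rd, 5th, ... of the partial from the right).
  doubled (with −9 where >9): 1 0 1 7 0 3 → sum 12
  kept as-is: 2 8 6 3 1 → sum 20
Total = 12 + 20 = 32.
Check digit = (10 − (32 mod 10)) mod 10 = 8.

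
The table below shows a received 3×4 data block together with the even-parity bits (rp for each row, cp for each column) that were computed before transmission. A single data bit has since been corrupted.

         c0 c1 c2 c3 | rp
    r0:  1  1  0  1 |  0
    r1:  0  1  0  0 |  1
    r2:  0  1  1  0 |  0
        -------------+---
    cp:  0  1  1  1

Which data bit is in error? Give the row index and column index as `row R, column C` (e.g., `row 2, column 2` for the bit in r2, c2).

row 0, column 0

Recompute each row's even parity and compare to rp:
  r0: data parity 1, sent rp 0 → mismatch
  r1: data parity 1, sent rp 1 → ok
  r2: data parity 0, sent rp 0 → ok
Recompute each column's even parity and compare to cp:
  c0: data parity 1, sent cp 0 → mismatch
  c1: data parity 1, sent cp 1 → ok
  c2: data parity 1, sent cp 1 → ok
  c3: data parity 1, sent cp 1 → ok
Exactly one row (r0) and one column (c0) fail → the flipped bit is at their intersection.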